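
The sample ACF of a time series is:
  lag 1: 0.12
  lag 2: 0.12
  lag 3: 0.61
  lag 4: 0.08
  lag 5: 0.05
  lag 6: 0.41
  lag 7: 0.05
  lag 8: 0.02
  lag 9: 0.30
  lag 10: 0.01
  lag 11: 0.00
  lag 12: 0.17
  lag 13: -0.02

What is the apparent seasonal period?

3

The largest autocorrelation is r_3 = 0.61, with weaker echoes at lags 6 (0.41), 9 (0.30) and 12 (0.17); the remaining lags stay at or below 0.12.
The dominant spike at lag 3 indicates a seasonal period of 3.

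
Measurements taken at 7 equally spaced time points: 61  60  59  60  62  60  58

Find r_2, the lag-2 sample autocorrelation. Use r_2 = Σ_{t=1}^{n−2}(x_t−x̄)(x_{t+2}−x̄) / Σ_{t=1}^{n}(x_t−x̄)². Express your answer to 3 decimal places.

Mean x̄ = (61 + 60 + 59 + 60 + 62 + 60 + 58)/7 = 60.0000
Deviations from mean: 1.0000, 0.0000, -1.0000, 0.0000, 2.0000, 0.0000, -2.0000
Numerator Σ_{t=1}^{5}(x_t−x̄)(x_{t+2}−x̄) = -7.0000
Denominator Σ(x_t−x̄)² = 10.0000
r_2 = -7.0000 / 10.0000 = -0.700

-0.700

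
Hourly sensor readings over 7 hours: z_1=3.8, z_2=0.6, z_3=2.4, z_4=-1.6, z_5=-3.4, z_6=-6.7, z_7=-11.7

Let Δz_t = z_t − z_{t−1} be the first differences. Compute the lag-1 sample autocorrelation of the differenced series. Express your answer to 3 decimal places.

-0.310

First differences Δz: -3.2, 1.8, -4.0, -1.8, -3.3, -5.0
Mean of differences = -2.5833
Numerator Σ(Δz_t−Δz̄)(Δz_{t+1}−Δz̄) = -8.8519
Denominator Σ(Δz_t−Δz̄)² = 28.5683
r_1(Δz) = -8.8519 / 28.5683 = -0.310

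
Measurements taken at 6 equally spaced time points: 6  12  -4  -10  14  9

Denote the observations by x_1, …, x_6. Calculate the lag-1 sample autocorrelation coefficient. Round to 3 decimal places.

-0.054

Mean x̄ = (6 + 12 − 4 − 10 + 14 + 9)/6 = 4.5000
Deviations from mean: 1.5000, 7.5000, -8.5000, -14.5000, 9.5000, 4.5000
Σ(x_t−x̄)(x_{t+1}−x̄) = (11.2500) + (-63.7500) + (123.2500) + (-137.7500) + (42.7500) = -24.2500
Denominator Σ(x_t−x̄)² = 451.5000
r_1 = -24.2500 / 451.5000 = -0.054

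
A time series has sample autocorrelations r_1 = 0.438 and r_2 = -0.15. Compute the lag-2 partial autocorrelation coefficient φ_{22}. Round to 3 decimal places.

φ_{22} = (r_2 − r_1²) / (1 − r_1²)
r_1² = (0.438)² = 0.191844
Numerator = -0.15 − 0.1918 = -0.3418; denominator = 1 − 0.1918 = 0.8082
φ_{22} = -0.3418 / 0.8082 = -0.423

-0.423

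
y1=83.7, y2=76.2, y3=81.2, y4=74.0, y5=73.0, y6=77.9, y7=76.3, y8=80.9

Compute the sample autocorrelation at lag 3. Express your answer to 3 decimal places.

-0.232

Mean ȳ = (83.7 + 76.2 + 81.2 + 74.0 + 73.0 + 77.9 + 76.3 + 80.9)/8 = 77.9000
Σ(y_t−ȳ)(y_{t+3}−ȳ) = (-22.6200) + (8.3300) + (0.0000) + (6.2400) + (-14.7000) = -22.7500
Denominator Σ(y_t−ȳ)² = 98.2000
r_3 = -22.7500 / 98.2000 = -0.232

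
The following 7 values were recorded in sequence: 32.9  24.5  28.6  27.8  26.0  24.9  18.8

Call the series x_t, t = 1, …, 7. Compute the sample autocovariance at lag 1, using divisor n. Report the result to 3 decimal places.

Mean x̄ = (32.9 + 24.5 + 28.6 + 27.8 + 26.0 + 24.9 + 18.8)/7 = 26.2143
Σ_{t=1}^{6}(x_t−x̄)(x_{t+1}−x̄) = -2.0816
γ_1 = -2.0816 / 7 = -0.297

-0.297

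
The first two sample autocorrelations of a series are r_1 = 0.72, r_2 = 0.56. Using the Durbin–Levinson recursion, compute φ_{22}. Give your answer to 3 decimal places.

φ_{22} = (r_2 − r_1²) / (1 − r_1²)
r_1² = (0.72)² = 0.5184
Numerator = 0.56 − 0.5184 = 0.0416; denominator = 1 − 0.5184 = 0.4816
φ_{22} = 0.0416 / 0.4816 = 0.086

0.086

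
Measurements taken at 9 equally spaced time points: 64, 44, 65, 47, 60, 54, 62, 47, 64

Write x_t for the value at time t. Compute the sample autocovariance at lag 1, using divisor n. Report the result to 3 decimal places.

-51.420

Mean x̄ = (64 + 44 + 65 + 47 + 60 + 54 + 62 + 47 + 64)/9 = 56.3333
Σ_{t=1}^{8}(x_t−x̄)(x_{t+1}−x̄) = -462.7778
γ_1 = -462.7778 / 9 = -51.420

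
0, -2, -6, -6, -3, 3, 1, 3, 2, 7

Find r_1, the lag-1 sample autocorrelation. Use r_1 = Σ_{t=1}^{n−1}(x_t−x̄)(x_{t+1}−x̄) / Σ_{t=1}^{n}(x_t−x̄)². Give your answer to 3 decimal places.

Mean x̄ = (0 − 2 − 6 − 6 − 3 + 3 + 1 + 3 + 2 + 7)/10 = -0.1000
Numerator Σ_{t=1}^{9}(x_t−x̄)(x_{t+1}−x̄) = 82.1900
Denominator Σ(x_t−x̄)² = 156.9000
r_1 = 82.1900 / 156.9000 = 0.524

0.524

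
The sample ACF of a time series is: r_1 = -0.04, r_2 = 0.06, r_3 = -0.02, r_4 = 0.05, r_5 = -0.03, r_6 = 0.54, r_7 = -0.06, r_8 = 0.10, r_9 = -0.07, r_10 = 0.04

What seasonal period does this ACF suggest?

6

The largest autocorrelation is r_6 = 0.54; the remaining lags stay at or below 0.10.
The dominant spike at lag 6 indicates a seasonal period of 6.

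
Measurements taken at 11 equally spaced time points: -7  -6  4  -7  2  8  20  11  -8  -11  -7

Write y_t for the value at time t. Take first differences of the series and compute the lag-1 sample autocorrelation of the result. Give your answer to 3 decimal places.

First differences Δy: 1, 10, -11, 9, 6, 12, -9, -19, -3, 4
Mean of differences = 0.0000
Numerator Σ(Δy_t−Δȳ)(Δy_{t+1}−Δȳ) = 35.0000
Denominator Σ(Δy_t−Δȳ)² = 950.0000
r_1(Δy) = 35.0000 / 950.0000 = 0.037

0.037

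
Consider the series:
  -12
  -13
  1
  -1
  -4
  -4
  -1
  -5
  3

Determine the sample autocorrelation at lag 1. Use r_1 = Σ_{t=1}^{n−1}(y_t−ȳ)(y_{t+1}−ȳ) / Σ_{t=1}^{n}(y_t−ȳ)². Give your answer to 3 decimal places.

0.134

Mean ȳ = (-12 − 13 + 1 − 1 − 4 − 4 − 1 − 5 + 3)/9 = -4.0000
Numerator Σ_{t=1}^{8}(y_t−ȳ)(y_{t+1}−ȳ) = 32.0000
Denominator Σ(y_t−ȳ)² = 238.0000
r_1 = 32.0000 / 238.0000 = 0.134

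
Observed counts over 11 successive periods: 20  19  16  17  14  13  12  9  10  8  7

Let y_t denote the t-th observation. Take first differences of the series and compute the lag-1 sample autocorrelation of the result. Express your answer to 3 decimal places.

-0.746

First differences Δy: -1, -3, 1, -3, -1, -1, -3, 1, -2, -1
Mean of differences = -1.3000
Numerator Σ(Δy_t−Δȳ)(Δy_{t+1}−Δȳ) = -14.9900
Denominator Σ(Δy_t−Δȳ)² = 20.1000
r_1(Δy) = -14.9900 / 20.1000 = -0.746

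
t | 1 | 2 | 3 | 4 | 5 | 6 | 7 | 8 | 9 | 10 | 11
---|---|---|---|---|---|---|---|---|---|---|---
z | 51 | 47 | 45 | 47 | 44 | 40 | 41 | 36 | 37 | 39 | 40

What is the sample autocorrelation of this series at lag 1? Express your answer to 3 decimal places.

0.637

Mean z̄ = (51 + 47 + 45 + 47 + 44 + 40 + 41 + 36 + 37 + 39 + 40)/11 = 42.4545
Numerator Σ_{t=1}^{10}(z_t−z̄)(z_{t+1}−z̄) = 140.7025
Denominator Σ(z_t−z̄)² = 220.7273
r_1 = 140.7025 / 220.7273 = 0.637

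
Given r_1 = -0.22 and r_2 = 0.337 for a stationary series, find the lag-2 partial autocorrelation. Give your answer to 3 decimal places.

φ_{22} = (r_2 − r_1²) / (1 − r_1²)
r_1² = (-0.22)² = 0.0484
Numerator = 0.337 − 0.0484 = 0.2886; denominator = 1 − 0.0484 = 0.9516
φ_{22} = 0.2886 / 0.9516 = 0.303

0.303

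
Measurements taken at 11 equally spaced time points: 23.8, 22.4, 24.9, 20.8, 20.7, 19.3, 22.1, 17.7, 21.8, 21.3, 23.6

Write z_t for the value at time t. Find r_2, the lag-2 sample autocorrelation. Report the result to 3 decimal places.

Mean z̄ = (23.8 + 22.4 + 24.9 + 20.8 + 20.7 + 19.3 + 22.1 + 17.7 + 21.8 + 21.3 + 23.6)/11 = 21.6727
Numerator Σ_{t=1}^{9}(z_t−z̄)(z_{t+2}−z̄) = 15.9531
Denominator Σ(z_t−z̄)² = 42.6418
r_2 = 15.9531 / 42.6418 = 0.374

0.374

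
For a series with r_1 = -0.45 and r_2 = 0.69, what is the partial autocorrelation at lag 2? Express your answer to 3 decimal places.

φ_{22} = (r_2 − r_1²) / (1 − r_1²)
r_1² = (-0.45)² = 0.2025
Numerator = 0.69 − 0.2025 = 0.4875; denominator = 1 − 0.2025 = 0.7975
φ_{22} = 0.4875 / 0.7975 = 0.611

0.611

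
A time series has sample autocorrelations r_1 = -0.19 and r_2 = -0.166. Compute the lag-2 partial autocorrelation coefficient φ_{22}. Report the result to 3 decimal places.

-0.210

φ_{22} = (r_2 − r_1²) / (1 − r_1²)
r_1² = (-0.19)² = 0.0361
Numerator = -0.166 − 0.0361 = -0.2021; denominator = 1 − 0.0361 = 0.9639
φ_{22} = -0.2021 / 0.9639 = -0.210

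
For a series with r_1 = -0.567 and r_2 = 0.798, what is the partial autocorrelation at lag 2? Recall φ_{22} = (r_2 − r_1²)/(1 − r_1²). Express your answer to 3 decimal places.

0.702

φ_{22} = (r_2 − r_1²) / (1 − r_1²)
r_1² = (-0.567)² = 0.321489
Numerator = 0.798 − 0.3215 = 0.4765; denominator = 1 − 0.3215 = 0.6785
φ_{22} = 0.4765 / 0.6785 = 0.702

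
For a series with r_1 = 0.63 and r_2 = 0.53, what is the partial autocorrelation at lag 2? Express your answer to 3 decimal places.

φ_{22} = (r_2 − r_1²) / (1 − r_1²)
r_1² = (0.63)² = 0.3969
Numerator = 0.53 − 0.3969 = 0.1331; denominator = 1 − 0.3969 = 0.6031
φ_{22} = 0.1331 / 0.6031 = 0.221

0.221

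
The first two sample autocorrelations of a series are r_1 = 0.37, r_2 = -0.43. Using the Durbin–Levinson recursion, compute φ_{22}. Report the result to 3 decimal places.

φ_{22} = (r_2 − r_1²) / (1 − r_1²)
r_1² = (0.37)² = 0.1369
Numerator = -0.43 − 0.1369 = -0.5669; denominator = 1 − 0.1369 = 0.8631
φ_{22} = -0.5669 / 0.8631 = -0.657

-0.657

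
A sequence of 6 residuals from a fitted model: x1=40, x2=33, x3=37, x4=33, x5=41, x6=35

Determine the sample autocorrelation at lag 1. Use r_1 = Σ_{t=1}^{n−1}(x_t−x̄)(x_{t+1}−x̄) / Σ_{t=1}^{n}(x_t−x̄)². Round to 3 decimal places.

Mean x̄ = (40 + 33 + 37 + 33 + 41 + 35)/6 = 36.5000
Numerator Σ_{t=1}^{5}(x_t−x̄)(x_{t+1}−x̄) = -38.2500
Denominator Σ(x_t−x̄)² = 59.5000
r_1 = -38.2500 / 59.5000 = -0.643

-0.643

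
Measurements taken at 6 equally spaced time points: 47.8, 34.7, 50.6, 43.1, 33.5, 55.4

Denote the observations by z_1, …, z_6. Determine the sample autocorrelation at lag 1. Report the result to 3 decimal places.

-0.546

Mean z̄ = (47.8 + 34.7 + 50.6 + 43.1 + 33.5 + 55.4)/6 = 44.1833
Σ(z_t−z̄)(z_{t+1}−z̄) = (-34.2981) + (-60.8514) + (-6.9514) + (11.5736) + (-119.8314) = -210.3586
Denominator Σ(z_t−z̄)² = 385.3083
r_1 = -210.3586 / 385.3083 = -0.546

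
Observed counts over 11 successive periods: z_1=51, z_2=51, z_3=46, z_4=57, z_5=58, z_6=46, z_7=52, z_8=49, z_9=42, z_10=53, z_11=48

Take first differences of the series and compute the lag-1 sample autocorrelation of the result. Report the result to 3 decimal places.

First differences Δz: 0, -5, 11, 1, -12, 6, -3, -7, 11, -5
Mean of differences = -0.3000
Numerator Σ(Δz_t−Δz̄)(Δz_{t+1}−Δz̄) = -256.4900
Denominator Σ(Δz_t−Δz̄)² = 530.1000
r_1(Δz) = -256.4900 / 530.1000 = -0.484

-0.484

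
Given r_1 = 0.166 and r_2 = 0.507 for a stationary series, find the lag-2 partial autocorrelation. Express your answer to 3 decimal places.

0.493

φ_{22} = (r_2 − r_1²) / (1 − r_1²)
r_1² = (0.166)² = 0.027556
Numerator = 0.507 − 0.0276 = 0.4794; denominator = 1 − 0.0276 = 0.9724
φ_{22} = 0.4794 / 0.9724 = 0.493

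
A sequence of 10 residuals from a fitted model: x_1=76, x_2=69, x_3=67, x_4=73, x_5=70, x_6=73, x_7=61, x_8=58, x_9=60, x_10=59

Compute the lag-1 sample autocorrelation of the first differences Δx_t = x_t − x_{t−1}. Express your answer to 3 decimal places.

First differences Δx: -7, -2, 6, -3, 3, -12, -3, 2, -1
Mean of differences = -1.8889
Numerator Σ(Δx_t−Δx̄)(Δx_{t+1}−Δx̄) = -53.5679
Denominator Σ(Δx_t−Δx̄)² = 232.8889
r_1(Δx) = -53.5679 / 232.8889 = -0.230

-0.230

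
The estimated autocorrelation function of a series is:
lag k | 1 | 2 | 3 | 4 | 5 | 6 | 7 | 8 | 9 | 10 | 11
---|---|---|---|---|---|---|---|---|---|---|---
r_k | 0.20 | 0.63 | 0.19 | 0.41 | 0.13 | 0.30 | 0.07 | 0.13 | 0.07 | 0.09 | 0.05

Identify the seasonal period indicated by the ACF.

2

The largest autocorrelation is r_2 = 0.63, with weaker echoes at lags 4 (0.41) and 6 (0.30); the remaining lags stay at or below 0.20.
The dominant spike at lag 2 indicates a seasonal period of 2.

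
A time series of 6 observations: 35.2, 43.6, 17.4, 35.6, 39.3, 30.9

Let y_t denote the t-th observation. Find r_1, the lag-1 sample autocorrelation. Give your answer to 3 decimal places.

-0.446

Mean ȳ = (35.2 + 43.6 + 17.4 + 35.6 + 39.3 + 30.9)/6 = 33.6667
Deviations from mean: 1.5333, 9.9333, -16.2667, 1.9333, 5.6333, -2.7667
Σ(y_t−ȳ)(y_{t+1}−ȳ) = (15.2311) + (-161.5822) + (-31.4489) + (10.8911) + (-15.5856) = -182.4944
Denominator Σ(y_t−ȳ)² = 408.7533
r_1 = -182.4944 / 408.7533 = -0.446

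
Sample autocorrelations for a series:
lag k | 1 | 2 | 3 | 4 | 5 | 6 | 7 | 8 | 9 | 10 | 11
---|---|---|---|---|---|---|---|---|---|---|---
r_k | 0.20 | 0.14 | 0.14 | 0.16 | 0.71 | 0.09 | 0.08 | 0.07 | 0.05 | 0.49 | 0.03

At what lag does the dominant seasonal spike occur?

5

The largest autocorrelation is r_5 = 0.71, with a weaker echo at lag 10 (0.49); the remaining lags stay at or below 0.20. The elevated value at lag 1 (0.20), dropping to 0.14 at lag 2, reflects decaying short-term dependence rather than seasonality.
The dominant spike at lag 5 indicates a seasonal period of 5.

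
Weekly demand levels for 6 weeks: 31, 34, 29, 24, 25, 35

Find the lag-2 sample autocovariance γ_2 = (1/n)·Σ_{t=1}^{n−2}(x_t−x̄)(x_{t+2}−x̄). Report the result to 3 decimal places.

-8.759

Mean x̄ = (31 + 34 + 29 + 24 + 25 + 35)/6 = 29.6667
Deviations: 1.3333, 4.3333, -0.6667, -5.6667, -4.6667, 5.3333
Σ_{t=1}^{4}(x_t−x̄)(x_{t+2}−x̄) = -52.5556
γ_2 = -52.5556 / 6 = -8.759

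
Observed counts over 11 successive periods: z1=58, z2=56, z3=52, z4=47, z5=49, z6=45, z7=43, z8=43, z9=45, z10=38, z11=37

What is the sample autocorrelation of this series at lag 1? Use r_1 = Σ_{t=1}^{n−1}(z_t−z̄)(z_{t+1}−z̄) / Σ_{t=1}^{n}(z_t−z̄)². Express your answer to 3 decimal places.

Mean z̄ = (58 + 56 + 52 + 47 + 49 + 45 + 43 + 43 + 45 + 38 + 37)/11 = 46.6364
Numerator Σ_{t=1}^{10}(z_t−z̄)(z_{t+1}−z̄) = 278.0496
Denominator Σ(z_t−z̄)² = 450.5455
r_1 = 278.0496 / 450.5455 = 0.617

0.617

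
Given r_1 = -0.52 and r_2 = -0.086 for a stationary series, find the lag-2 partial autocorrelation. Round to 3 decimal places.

φ_{22} = (r_2 − r_1²) / (1 − r_1²)
r_1² = (-0.52)² = 0.2704
Numerator = -0.086 − 0.2704 = -0.3564; denominator = 1 − 0.2704 = 0.7296
φ_{22} = -0.3564 / 0.7296 = -0.488

-0.488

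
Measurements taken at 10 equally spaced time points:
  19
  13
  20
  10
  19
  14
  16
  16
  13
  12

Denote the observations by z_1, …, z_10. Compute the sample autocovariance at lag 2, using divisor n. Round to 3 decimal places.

5.192

Mean z̄ = (19 + 13 + 20 + 10 + 19 + 14 + 16 + 16 + 13 + 12)/10 = 15.2000
Σ_{t=1}^{8}(z_t−z̄)(z_{t+2}−z̄) = 51.9200
γ_2 = 51.9200 / 10 = 5.192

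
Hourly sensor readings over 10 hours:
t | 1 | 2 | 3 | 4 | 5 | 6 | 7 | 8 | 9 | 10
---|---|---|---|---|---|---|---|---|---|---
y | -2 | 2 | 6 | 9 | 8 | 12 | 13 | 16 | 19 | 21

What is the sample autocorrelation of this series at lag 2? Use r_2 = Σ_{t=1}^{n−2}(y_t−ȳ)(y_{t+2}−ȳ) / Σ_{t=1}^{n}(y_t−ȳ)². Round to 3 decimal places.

Mean ȳ = (-2 + 2 + 6 + 9 + 8 + 12 + 13 + 16 + 19 + 21)/10 = 10.4000
Numerator Σ_{t=1}^{8}(y_t−ȳ)(y_{t+2}−ȳ) = 159.0800
Denominator Σ(y_t−ȳ)² = 478.4000
r_2 = 159.0800 / 478.4000 = 0.333

0.333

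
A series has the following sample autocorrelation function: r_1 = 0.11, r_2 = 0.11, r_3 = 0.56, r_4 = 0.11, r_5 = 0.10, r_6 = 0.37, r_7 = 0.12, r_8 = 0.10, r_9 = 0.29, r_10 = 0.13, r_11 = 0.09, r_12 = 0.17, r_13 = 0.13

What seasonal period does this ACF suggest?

The largest autocorrelation is r_3 = 0.56, with weaker echoes at lags 6 (0.37), 9 (0.29) and 12 (0.17); the remaining lags stay at or below 0.13.
The dominant spike at lag 3 indicates a seasonal period of 3.

3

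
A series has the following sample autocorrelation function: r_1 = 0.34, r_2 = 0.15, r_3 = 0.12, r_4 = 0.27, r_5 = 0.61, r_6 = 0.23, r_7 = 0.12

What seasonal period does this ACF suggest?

5

The largest autocorrelation is r_5 = 0.61; the remaining lags stay at or below 0.34. The elevated value at lag 1 (0.34), dropping to 0.15 at lag 2, reflects decaying short-term dependence rather than seasonality.
The dominant spike at lag 5 indicates a seasonal period of 5.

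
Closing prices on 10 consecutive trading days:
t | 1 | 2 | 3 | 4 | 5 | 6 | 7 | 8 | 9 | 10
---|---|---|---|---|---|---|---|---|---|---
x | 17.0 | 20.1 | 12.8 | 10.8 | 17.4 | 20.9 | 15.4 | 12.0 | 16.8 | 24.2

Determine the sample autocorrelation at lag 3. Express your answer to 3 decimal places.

-0.129

Mean x̄ = (17.0 + 20.1 + 12.8 + 10.8 + 17.4 + 20.9 + 15.4 + 12.0 + 16.8 + 24.2)/10 = 16.7400
Σ(x_t−x̄)(x_{t+3}−x̄) = (-1.5444) + (2.2176) + (-16.3904) + (7.9596) + (-3.1284) + (0.2496) + (-9.9964) = -20.6328
Denominator Σ(x_t−x̄)² = 159.8240
r_3 = -20.6328 / 159.8240 = -0.129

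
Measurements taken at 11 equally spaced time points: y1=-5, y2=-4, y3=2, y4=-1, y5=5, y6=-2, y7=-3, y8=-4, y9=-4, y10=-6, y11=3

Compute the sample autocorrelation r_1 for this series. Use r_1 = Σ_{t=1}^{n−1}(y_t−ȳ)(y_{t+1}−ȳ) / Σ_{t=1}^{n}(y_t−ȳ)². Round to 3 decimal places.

0.021

Mean ȳ = (-5 − 4 + 2 − 1 + 5 − 2 − 3 − 4 − 4 − 6 + 3)/11 = -1.7273
Numerator Σ_{t=1}^{10}(y_t−ȳ)(y_{t+1}−ȳ) = 2.6529
Denominator Σ(y_t−ȳ)² = 128.1818
r_1 = 2.6529 / 128.1818 = 0.021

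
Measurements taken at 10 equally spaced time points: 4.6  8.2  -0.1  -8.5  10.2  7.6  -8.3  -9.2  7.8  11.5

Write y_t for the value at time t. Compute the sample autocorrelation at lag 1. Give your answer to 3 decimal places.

0.058

Mean ȳ = (4.6 + 8.2 − 0.1 − 8.5 + 10.2 + 7.6 − 8.3 − 9.2 + 7.8 + 11.5)/10 = 2.3800
Numerator Σ_{t=1}^{9}(y_t−ȳ)(y_{t+1}−ȳ) = 35.7996
Denominator Σ(y_t−ȳ)² = 612.4360
r_1 = 35.7996 / 612.4360 = 0.058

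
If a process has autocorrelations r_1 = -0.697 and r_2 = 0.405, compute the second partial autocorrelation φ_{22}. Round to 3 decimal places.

φ_{22} = (r_2 − r_1²) / (1 − r_1²)
r_1² = (-0.697)² = 0.485809
Numerator = 0.405 − 0.4858 = -0.0808; denominator = 1 − 0.4858 = 0.5142
φ_{22} = -0.0808 / 0.5142 = -0.157

-0.157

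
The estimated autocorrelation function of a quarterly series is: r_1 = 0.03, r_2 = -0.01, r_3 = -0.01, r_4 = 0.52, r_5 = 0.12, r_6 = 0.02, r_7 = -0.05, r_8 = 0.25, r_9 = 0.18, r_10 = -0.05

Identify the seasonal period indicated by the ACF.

The largest autocorrelation is r_4 = 0.52, with a weaker echo at lag 8 (0.25); the remaining lags stay at or below 0.18.
The dominant spike at lag 4 indicates a seasonal period of 4.

4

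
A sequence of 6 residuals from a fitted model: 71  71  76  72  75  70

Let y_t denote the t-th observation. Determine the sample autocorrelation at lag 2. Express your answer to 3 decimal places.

0.186

Mean ȳ = (71 + 71 + 76 + 72 + 75 + 70)/6 = 72.5000
Deviations from mean: -1.5000, -1.5000, 3.5000, -0.5000, 2.5000, -2.5000
Numerator Σ_{t=1}^{4}(y_t−ȳ)(y_{t+2}−ȳ) = 5.5000
Denominator Σ(y_t−ȳ)² = 29.5000
r_2 = 5.5000 / 29.5000 = 0.186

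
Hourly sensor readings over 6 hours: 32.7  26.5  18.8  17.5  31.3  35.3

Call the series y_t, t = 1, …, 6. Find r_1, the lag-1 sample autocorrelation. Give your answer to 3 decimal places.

0.267

Mean ȳ = (32.7 + 26.5 + 18.8 + 17.5 + 31.3 + 35.3)/6 = 27.0167
Deviations from mean: 5.6833, -0.5167, -8.2167, -9.5167, 4.2833, 8.2833
Numerator Σ_{t=1}^{5}(y_t−ȳ)(y_{t+1}−ȳ) = 74.2214
Denominator Σ(y_t−ȳ)² = 277.6083
r_1 = 74.2214 / 277.6083 = 0.267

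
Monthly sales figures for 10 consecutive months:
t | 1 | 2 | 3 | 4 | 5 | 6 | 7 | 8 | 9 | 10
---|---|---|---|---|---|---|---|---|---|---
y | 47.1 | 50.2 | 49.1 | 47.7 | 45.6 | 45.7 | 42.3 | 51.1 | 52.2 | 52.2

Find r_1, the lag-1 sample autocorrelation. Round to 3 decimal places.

Mean ȳ = (47.1 + 50.2 + 49.1 + 47.7 + 45.6 + 45.7 + 42.3 + 51.1 + 52.2 + 52.2)/10 = 48.3200
Numerator Σ_{t=1}^{9}(y_t−ȳ)(y_{t+1}−ȳ) = 32.3796
Denominator Σ(y_t−ȳ)² = 94.3560
r_1 = 32.3796 / 94.3560 = 0.343

0.343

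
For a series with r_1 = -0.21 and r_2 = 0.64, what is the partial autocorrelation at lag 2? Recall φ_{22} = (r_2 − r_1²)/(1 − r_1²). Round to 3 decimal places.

φ_{22} = (r_2 − r_1²) / (1 − r_1²)
r_1² = (-0.21)² = 0.0441
Numerator = 0.64 − 0.0441 = 0.5959; denominator = 1 − 0.0441 = 0.9559
φ_{22} = 0.5959 / 0.9559 = 0.623

0.623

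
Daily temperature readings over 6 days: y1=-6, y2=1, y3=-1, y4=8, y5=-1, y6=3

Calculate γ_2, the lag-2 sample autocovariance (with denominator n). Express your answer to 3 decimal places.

Mean ȳ = (-6 + 1 − 1 + 8 − 1 + 3)/6 = 0.6667
Σ_{t=1}^{4}(y_t−ȳ)(y_{t+2}−ȳ) = 33.4444
γ_2 = 33.4444 / 6 = 5.574

5.574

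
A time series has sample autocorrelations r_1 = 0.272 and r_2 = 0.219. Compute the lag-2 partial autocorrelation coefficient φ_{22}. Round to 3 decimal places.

0.157

φ_{22} = (r_2 − r_1²) / (1 − r_1²)
r_1² = (0.272)² = 0.073984
Numerator = 0.219 − 0.0740 = 0.1450; denominator = 1 − 0.0740 = 0.9260
φ_{22} = 0.1450 / 0.9260 = 0.157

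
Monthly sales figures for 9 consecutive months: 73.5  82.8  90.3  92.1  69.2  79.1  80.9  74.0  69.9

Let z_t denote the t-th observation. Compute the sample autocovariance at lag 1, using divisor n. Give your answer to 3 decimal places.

8.391

Mean z̄ = (73.5 + 82.8 + 90.3 + 92.1 + 69.2 + 79.1 + 80.9 + 74.0 + 69.9)/9 = 79.0889
Σ_{t=1}^{8}(z_t−z̄)(z_{t+1}−z̄) = 75.5232
γ_1 = 75.5232 / 9 = 8.391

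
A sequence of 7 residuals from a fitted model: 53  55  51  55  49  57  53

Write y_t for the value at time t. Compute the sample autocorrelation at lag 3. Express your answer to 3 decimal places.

-0.387

Mean ȳ = (53 + 55 + 51 + 55 + 49 + 57 + 53)/7 = 53.2857
Deviations from mean: -0.2857, 1.7143, -2.2857, 1.7143, -4.2857, 3.7143, -0.2857
Σ(y_t−ȳ)(y_{t+3}−ȳ) = (-0.4898) + (-7.3469) + (-8.4898) + (-0.4898) = -16.8163
Denominator Σ(y_t−ȳ)² = 43.4286
r_3 = -16.8163 / 43.4286 = -0.387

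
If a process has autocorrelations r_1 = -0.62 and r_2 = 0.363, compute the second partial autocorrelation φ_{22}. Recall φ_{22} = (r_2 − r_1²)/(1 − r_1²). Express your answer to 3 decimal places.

-0.035

φ_{22} = (r_2 − r_1²) / (1 − r_1²)
r_1² = (-0.62)² = 0.3844
Numerator = 0.363 − 0.3844 = -0.0214; denominator = 1 − 0.3844 = 0.6156
φ_{22} = -0.0214 / 0.6156 = -0.035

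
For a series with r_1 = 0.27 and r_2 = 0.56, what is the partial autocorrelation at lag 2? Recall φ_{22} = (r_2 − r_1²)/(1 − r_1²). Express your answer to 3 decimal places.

φ_{22} = (r_2 − r_1²) / (1 − r_1²)
r_1² = (0.27)² = 0.0729
Numerator = 0.56 − 0.0729 = 0.4871; denominator = 1 − 0.0729 = 0.9271
φ_{22} = 0.4871 / 0.9271 = 0.525

0.525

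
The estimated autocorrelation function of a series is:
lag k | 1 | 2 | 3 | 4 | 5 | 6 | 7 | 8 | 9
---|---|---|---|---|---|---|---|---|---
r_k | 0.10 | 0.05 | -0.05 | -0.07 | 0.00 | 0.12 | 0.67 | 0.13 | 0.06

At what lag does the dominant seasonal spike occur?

7

The largest autocorrelation is r_7 = 0.67; the remaining lags stay at or below 0.13.
The dominant spike at lag 7 indicates a seasonal period of 7.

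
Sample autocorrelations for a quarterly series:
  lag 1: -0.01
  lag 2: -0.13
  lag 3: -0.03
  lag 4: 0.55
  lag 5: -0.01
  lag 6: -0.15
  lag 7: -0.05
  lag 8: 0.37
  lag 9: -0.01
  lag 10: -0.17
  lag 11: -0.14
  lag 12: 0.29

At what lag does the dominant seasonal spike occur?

4

The largest autocorrelation is r_4 = 0.55, with weaker echoes at lags 8 (0.37) and 12 (0.29); the remaining lags stay at or below -0.01.
The dominant spike at lag 4 indicates a seasonal period of 4.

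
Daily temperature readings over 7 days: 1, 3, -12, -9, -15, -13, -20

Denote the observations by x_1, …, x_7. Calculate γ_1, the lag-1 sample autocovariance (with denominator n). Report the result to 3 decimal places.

Mean x̄ = (1 + 3 − 12 − 9 − 15 − 13 − 20)/7 = -9.2857
Deviations: 10.2857, 12.2857, -2.7143, 0.2857, -5.7143, -3.7143, -10.7143
Σ_{t=1}^{6}(x_t−x̄)(x_{t+1}−x̄) = 151.6327
γ_1 = 151.6327 / 7 = 21.662

21.662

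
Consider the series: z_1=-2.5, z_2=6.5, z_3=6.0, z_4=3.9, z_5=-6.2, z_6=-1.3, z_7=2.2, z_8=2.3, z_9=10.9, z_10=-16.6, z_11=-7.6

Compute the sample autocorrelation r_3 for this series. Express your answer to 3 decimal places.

Mean z̄ = (-2.5 + 6.5 + 6.0 + 3.9 − 6.2 − 1.3 + 2.2 + 2.3 + 10.9 − 16.6 − 7.6)/11 = -0.2182
Numerator Σ_{t=1}^{8}(z_t−z̄)(z_{t+3}−z̄) = -131.6464
Denominator Σ(z_t−z̄)² = 601.5764
r_3 = -131.6464 / 601.5764 = -0.219

-0.219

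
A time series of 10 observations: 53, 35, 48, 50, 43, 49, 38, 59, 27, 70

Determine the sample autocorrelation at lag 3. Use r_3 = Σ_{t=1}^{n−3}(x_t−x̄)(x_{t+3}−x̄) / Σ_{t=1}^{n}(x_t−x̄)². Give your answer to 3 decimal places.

Mean x̄ = (53 + 35 + 48 + 50 + 43 + 49 + 38 + 59 + 27 + 70)/10 = 47.2000
Σ(x_t−x̄)(x_{t+3}−x̄) = (16.2400) + (51.2400) + (1.4400) + (-25.7600) + (-49.5600) + (-36.3600) + (-209.7600) = -252.5200
Denominator Σ(x_t−x̄)² = 1363.6000
r_3 = -252.5200 / 1363.6000 = -0.185

-0.185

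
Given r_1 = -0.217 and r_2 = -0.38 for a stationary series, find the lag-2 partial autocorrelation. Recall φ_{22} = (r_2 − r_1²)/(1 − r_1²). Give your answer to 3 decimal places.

-0.448

φ_{22} = (r_2 − r_1²) / (1 − r_1²)
r_1² = (-0.217)² = 0.047089
Numerator = -0.38 − 0.0471 = -0.4271; denominator = 1 − 0.0471 = 0.9529
φ_{22} = -0.4271 / 0.9529 = -0.448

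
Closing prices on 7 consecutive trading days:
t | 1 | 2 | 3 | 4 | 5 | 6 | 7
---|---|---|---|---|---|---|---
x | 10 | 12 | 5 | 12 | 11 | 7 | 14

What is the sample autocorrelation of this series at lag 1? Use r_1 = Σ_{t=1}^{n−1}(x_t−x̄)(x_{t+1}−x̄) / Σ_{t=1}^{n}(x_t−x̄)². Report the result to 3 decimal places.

Mean x̄ = (10 + 12 + 5 + 12 + 11 + 7 + 14)/7 = 10.1429
Deviations from mean: -0.1429, 1.8571, -5.1429, 1.8571, 0.8571, -3.1429, 3.8571
Numerator Σ_{t=1}^{6}(x_t−x̄)(x_{t+1}−x̄) = -32.5918
Denominator Σ(x_t−x̄)² = 58.8571
r_1 = -32.5918 / 58.8571 = -0.554

-0.554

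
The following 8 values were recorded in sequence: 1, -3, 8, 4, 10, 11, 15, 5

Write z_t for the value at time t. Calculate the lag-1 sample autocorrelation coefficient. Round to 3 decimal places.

Mean z̄ = (1 − 3 + 8 + 4 + 10 + 11 + 15 + 5)/8 = 6.3750
Deviations from mean: -5.3750, -9.3750, 1.6250, -2.3750, 3.6250, 4.6250, 8.6250, -1.3750
Numerator Σ_{t=1}^{7}(z_t−z̄)(z_{t+1}−z̄) = 67.4844
Denominator Σ(z_t−z̄)² = 235.8750
r_1 = 67.4844 / 235.8750 = 0.286

0.286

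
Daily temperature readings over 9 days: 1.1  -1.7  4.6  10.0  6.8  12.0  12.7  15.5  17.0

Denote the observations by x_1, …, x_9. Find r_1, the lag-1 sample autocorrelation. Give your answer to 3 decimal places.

Mean x̄ = (1.1 − 1.7 + 4.6 + 10.0 + 6.8 + 12.0 + 12.7 + 15.5 + 17.0)/9 = 8.6667
Numerator Σ_{t=1}^{8}(x_t−x̄)(x_{t+1}−x̄) = 204.4156
Denominator Σ(x_t−x̄)² = 330.0400
r_1 = 204.4156 / 330.0400 = 0.619

0.619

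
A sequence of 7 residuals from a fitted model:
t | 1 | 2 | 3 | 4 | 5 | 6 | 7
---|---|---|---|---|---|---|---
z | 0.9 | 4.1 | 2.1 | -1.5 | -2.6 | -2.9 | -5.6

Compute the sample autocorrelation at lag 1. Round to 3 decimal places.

0.535

Mean z̄ = (0.9 + 4.1 + 2.1 − 1.5 − 2.6 − 2.9 − 5.6)/7 = -0.7857
Numerator Σ_{t=1}^{6}(z_t−z̄)(z_{t+1}−z̄) = 35.5841
Denominator Σ(z_t−z̄)² = 66.4886
r_1 = 35.5841 / 66.4886 = 0.535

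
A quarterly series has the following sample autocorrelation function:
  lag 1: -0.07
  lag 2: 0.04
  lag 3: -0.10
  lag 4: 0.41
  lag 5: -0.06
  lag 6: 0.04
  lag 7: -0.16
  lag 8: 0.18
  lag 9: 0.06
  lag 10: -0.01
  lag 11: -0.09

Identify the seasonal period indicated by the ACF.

The largest autocorrelation is r_4 = 0.41, with a weaker echo at lag 8 (0.18); the remaining lags stay at or below 0.06.
The dominant spike at lag 4 indicates a seasonal period of 4.

4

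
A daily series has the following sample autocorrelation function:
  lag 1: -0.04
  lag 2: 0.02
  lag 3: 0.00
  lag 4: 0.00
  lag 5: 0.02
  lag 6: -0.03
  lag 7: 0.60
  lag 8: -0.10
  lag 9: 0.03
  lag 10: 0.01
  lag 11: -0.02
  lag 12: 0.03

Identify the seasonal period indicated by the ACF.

The largest autocorrelation is r_7 = 0.60; the remaining lags stay at or below 0.03.
The dominant spike at lag 7 indicates a seasonal period of 7.

7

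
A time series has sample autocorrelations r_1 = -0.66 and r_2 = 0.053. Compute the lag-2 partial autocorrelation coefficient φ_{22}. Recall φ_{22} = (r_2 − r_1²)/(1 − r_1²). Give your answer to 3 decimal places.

-0.678

φ_{22} = (r_2 − r_1²) / (1 − r_1²)
r_1² = (-0.66)² = 0.4356
Numerator = 0.053 − 0.4356 = -0.3826; denominator = 1 − 0.4356 = 0.5644
φ_{22} = -0.3826 / 0.5644 = -0.678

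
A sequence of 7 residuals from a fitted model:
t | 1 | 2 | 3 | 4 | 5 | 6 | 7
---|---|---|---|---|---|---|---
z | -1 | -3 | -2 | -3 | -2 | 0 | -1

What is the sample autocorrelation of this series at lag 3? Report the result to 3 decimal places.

-0.264

Mean z̄ = (-1 − 3 − 2 − 3 − 2 + 0 − 1)/7 = -1.7143
Deviations from mean: 0.7143, -1.2857, -0.2857, -1.2857, -0.2857, 1.7143, 0.7143
Numerator Σ_{t=1}^{4}(z_t−z̄)(z_{t+3}−z̄) = -1.9592
Denominator Σ(z_t−z̄)² = 7.4286
r_3 = -1.9592 / 7.4286 = -0.264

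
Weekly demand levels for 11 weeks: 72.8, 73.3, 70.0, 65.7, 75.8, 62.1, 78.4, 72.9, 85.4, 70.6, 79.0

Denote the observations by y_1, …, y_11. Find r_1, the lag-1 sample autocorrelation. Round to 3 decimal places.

-0.325

Mean ȳ = (72.8 + 73.3 + 70.0 + 65.7 + 75.8 + 62.1 + 78.4 + 72.9 + 85.4 + 70.6 + 79.0)/11 = 73.2727
Numerator Σ_{t=1}^{10}(y_t−ȳ)(y_{t+1}−ȳ) = -134.1307
Denominator Σ(y_t−ȳ)² = 412.9418
r_1 = -134.1307 / 412.9418 = -0.325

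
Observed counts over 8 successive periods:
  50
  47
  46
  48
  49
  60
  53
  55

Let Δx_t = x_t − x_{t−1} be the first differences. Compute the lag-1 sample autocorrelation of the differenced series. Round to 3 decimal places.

-0.441

First differences Δx: -3, -1, 2, 1, 11, -7, 2
Mean of differences = 0.7143
Numerator Σ(Δx_t−Δx̄)(Δx_{t+1}−Δx̄) = -81.7959
Denominator Σ(Δx_t−Δx̄)² = 185.4286
r_1(Δx) = -81.7959 / 185.4286 = -0.441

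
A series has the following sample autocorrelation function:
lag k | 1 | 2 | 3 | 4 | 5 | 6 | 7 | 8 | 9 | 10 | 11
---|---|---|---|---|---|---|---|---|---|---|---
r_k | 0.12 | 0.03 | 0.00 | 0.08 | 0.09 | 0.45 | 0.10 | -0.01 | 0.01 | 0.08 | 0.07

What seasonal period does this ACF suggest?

6

The largest autocorrelation is r_6 = 0.45; the remaining lags stay at or below 0.12.
The dominant spike at lag 6 indicates a seasonal period of 6.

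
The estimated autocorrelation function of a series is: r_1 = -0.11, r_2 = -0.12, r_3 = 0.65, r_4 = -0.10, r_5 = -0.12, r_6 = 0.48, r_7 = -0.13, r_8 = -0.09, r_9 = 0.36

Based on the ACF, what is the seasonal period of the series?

3

The largest autocorrelation is r_3 = 0.65, with weaker echoes at lags 6 (0.48) and 9 (0.36); the remaining lags stay at or below -0.09.
The dominant spike at lag 3 indicates a seasonal period of 3.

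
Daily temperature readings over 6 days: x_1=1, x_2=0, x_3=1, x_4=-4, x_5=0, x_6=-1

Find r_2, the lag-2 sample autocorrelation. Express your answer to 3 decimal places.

0.171

Mean x̄ = (1 + 0 + 1 − 4 + 0 − 1)/6 = -0.5000
Numerator Σ_{t=1}^{4}(x_t−x̄)(x_{t+2}−x̄) = 3.0000
Denominator Σ(x_t−x̄)² = 17.5000
r_2 = 3.0000 / 17.5000 = 0.171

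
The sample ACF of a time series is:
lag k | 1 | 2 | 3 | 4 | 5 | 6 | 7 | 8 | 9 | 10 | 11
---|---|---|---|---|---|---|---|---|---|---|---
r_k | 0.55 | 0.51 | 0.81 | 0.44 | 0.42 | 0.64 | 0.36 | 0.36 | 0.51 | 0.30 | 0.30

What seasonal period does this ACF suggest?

3

The largest autocorrelation is r_3 = 0.81, with a weaker echo at lag 6 (0.64); the remaining lags stay at or below 0.55. The elevated value at lag 1 (0.55), dropping to 0.51 at lag 2, reflects decaying short-term dependence rather than seasonality.
The dominant spike at lag 3 indicates a seasonal period of 3.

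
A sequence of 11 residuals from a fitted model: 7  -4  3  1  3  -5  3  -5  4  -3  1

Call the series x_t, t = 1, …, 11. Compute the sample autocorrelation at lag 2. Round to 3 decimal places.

0.502

Mean x̄ = (7 − 4 + 3 + 1 + 3 − 5 + 3 − 5 + 4 − 3 + 1)/11 = 0.4545
Numerator Σ_{t=1}^{9}(x_t−x̄)(x_{t+2}−x̄) = 83.7686
Denominator Σ(x_t−x̄)² = 166.7273
r_2 = 83.7686 / 166.7273 = 0.502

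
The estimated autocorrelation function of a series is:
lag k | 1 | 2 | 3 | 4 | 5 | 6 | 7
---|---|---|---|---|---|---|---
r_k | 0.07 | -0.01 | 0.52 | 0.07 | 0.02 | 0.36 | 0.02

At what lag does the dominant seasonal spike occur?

3

The largest autocorrelation is r_3 = 0.52, with a weaker echo at lag 6 (0.36); the remaining lags stay at or below 0.07.
The dominant spike at lag 3 indicates a seasonal period of 3.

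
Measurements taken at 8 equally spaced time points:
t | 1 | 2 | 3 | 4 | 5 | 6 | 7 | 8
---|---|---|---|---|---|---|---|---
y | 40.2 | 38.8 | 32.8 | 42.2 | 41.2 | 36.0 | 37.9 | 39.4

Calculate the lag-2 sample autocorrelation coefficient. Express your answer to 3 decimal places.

-0.579

Mean ȳ = (40.2 + 38.8 + 32.8 + 42.2 + 41.2 + 36.0 + 37.9 + 39.4)/8 = 38.5625
Σ(y_t−ȳ)(y_{t+2}−ȳ) = (-9.4361) + (0.8639) + (-15.1986) + (-9.3211) + (-1.7473) + (-2.1461) = -36.9853
Denominator Σ(y_t−ȳ)² = 63.8388
r_2 = -36.9853 / 63.8388 = -0.579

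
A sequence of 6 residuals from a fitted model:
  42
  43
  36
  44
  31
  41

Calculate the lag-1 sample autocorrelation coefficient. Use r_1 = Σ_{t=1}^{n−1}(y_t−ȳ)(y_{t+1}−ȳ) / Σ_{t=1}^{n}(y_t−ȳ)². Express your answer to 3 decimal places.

Mean ȳ = (42 + 43 + 36 + 44 + 31 + 41)/6 = 39.5000
Σ(y_t−ȳ)(y_{t+1}−ȳ) = (8.7500) + (-12.2500) + (-15.7500) + (-38.2500) + (-12.7500) = -70.2500
Denominator Σ(y_t−ȳ)² = 125.5000
r_1 = -70.2500 / 125.5000 = -0.560

-0.560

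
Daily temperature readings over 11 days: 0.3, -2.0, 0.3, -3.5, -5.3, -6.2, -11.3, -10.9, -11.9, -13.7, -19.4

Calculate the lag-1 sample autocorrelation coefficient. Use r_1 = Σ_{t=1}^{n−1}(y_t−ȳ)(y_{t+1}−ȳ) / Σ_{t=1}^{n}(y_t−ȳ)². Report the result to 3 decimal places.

0.633

Mean ȳ = (0.3 − 2.0 + 0.3 − 3.5 − 5.3 − 6.2 − 11.3 − 10.9 − 11.9 − 13.7 − 19.4)/11 = -7.6000
Numerator Σ_{t=1}^{10}(y_t−ȳ)(y_{t+1}−ȳ) = 252.9500
Denominator Σ(y_t−ȳ)² = 399.7600
r_1 = 252.9500 / 399.7600 = 0.633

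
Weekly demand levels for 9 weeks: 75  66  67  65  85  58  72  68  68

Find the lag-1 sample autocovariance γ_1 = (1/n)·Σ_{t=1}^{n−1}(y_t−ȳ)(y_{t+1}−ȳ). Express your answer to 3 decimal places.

-30.938

Mean ȳ = (75 + 66 + 67 + 65 + 85 + 58 + 72 + 68 + 68)/9 = 69.3333
Σ_{t=1}^{8}(y_t−ȳ)(y_{t+1}−ȳ) = -278.4444
γ_1 = -278.4444 / 9 = -30.938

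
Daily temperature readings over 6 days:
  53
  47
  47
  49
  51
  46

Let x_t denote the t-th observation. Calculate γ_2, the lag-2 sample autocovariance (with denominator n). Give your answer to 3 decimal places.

-2.065

Mean x̄ = (53 + 47 + 47 + 49 + 51 + 46)/6 = 48.8333
Σ_{t=1}^{4}(x_t−x̄)(x_{t+2}−x̄) = -12.3889
γ_2 = -12.3889 / 6 = -2.065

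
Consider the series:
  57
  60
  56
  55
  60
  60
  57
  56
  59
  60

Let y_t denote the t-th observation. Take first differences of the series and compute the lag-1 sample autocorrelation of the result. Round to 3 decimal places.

First differences Δy: 3, -4, -1, 5, 0, -3, -1, 3, 1
Mean of differences = 0.3333
Numerator Σ(Δy_t−Δȳ)(Δy_{t+1}−Δȳ) = -9.7778
Denominator Σ(Δy_t−Δȳ)² = 70.0000
r_1(Δy) = -9.7778 / 70.0000 = -0.140

-0.140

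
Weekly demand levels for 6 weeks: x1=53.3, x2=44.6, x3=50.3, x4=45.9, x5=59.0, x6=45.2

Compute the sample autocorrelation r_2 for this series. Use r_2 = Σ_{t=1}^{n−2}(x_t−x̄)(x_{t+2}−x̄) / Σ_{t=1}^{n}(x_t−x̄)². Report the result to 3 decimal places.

Mean x̄ = (53.3 + 44.6 + 50.3 + 45.9 + 59.0 + 45.2)/6 = 49.7167
Deviations from mean: 3.5833, -5.1167, 0.5833, -3.8167, 9.2833, -4.5167
Numerator Σ_{t=1}^{4}(x_t−x̄)(x_{t+2}−x̄) = 44.2728
Denominator Σ(x_t−x̄)² = 160.5083
r_2 = 44.2728 / 160.5083 = 0.276

0.276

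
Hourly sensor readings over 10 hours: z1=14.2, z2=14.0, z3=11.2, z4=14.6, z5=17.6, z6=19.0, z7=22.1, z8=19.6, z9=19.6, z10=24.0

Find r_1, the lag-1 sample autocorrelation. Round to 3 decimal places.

Mean z̄ = (14.2 + 14.0 + 11.2 + 14.6 + 17.6 + 19.0 + 22.1 + 19.6 + 19.6 + 24.0)/10 = 17.5900
Numerator Σ_{t=1}^{9}(z_t−z̄)(z_{t+1}−z̄) = 86.5489
Denominator Σ(z_t−z̄)² = 145.6490
r_1 = 86.5489 / 145.6490 = 0.594

0.594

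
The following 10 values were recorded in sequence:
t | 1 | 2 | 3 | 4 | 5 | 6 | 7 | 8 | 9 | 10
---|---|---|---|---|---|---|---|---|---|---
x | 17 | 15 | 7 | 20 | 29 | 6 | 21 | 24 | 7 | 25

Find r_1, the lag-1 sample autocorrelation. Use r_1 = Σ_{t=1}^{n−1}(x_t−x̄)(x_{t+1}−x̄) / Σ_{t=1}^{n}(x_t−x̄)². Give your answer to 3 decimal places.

-0.447

Mean x̄ = (17 + 15 + 7 + 20 + 29 + 6 + 21 + 24 + 7 + 25)/10 = 17.1000
Numerator Σ_{t=1}^{9}(x_t−x̄)(x_{t+1}−x̄) = -271.3100
Denominator Σ(x_t−x̄)² = 606.9000
r_1 = -271.3100 / 606.9000 = -0.447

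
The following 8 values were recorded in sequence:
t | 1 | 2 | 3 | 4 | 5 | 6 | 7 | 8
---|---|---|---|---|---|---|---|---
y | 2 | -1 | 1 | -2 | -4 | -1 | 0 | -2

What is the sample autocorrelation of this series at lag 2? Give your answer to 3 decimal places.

-0.112

Mean ȳ = (2 − 1 + 1 − 2 − 4 − 1 + 0 − 2)/8 = -0.8750
Σ(y_t−ȳ)(y_{t+2}−ȳ) = (5.3906) + (0.1406) + (-5.8594) + (0.1406) + (-2.7344) + (0.1406) = -2.7813
Denominator Σ(y_t−ȳ)² = 24.8750
r_2 = -2.7813 / 24.8750 = -0.112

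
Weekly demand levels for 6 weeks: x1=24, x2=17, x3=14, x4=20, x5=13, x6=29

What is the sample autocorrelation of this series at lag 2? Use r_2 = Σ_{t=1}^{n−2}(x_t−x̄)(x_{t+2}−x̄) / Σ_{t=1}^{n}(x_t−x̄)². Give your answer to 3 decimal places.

0.077

Mean x̄ = (24 + 17 + 14 + 20 + 13 + 29)/6 = 19.5000
Deviations from mean: 4.5000, -2.5000, -5.5000, 0.5000, -6.5000, 9.5000
Numerator Σ_{t=1}^{4}(x_t−x̄)(x_{t+2}−x̄) = 14.5000
Denominator Σ(x_t−x̄)² = 189.5000
r_2 = 14.5000 / 189.5000 = 0.077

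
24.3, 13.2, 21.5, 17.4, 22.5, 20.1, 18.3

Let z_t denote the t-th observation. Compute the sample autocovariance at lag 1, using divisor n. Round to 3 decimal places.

-7.422

Mean z̄ = (24.3 + 13.2 + 21.5 + 17.4 + 22.5 + 20.1 + 18.3)/7 = 19.6143
Deviations: 4.6857, -6.4143, 1.8857, -2.2143, 2.8857, 0.4857, -1.3143
Σ_{t=1}^{6}(z_t−z̄)(z_{t+1}−z̄) = -51.9531
γ_1 = -51.9531 / 7 = -7.422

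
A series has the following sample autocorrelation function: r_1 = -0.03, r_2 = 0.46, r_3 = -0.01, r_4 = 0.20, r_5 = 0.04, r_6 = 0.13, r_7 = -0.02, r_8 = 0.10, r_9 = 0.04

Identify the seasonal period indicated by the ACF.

The largest autocorrelation is r_2 = 0.46, with a weaker echo at lag 4 (0.20); the remaining lags stay at or below 0.13.
The dominant spike at lag 2 indicates a seasonal period of 2.

2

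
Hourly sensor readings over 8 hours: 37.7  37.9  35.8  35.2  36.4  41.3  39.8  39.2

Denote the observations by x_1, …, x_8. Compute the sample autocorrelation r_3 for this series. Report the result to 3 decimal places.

Mean x̄ = (37.7 + 37.9 + 35.8 + 35.2 + 36.4 + 41.3 + 39.8 + 39.2)/8 = 37.9125
Deviations from mean: -0.2125, -0.0125, -2.1125, -2.7125, -1.5125, 3.3875, 1.8875, 1.2875
Σ(x_t−x̄)(x_{t+3}−x̄) = (0.5764) + (0.0189) + (-7.1561) + (-5.1198) + (-1.9473) = -13.6280
Denominator Σ(x_t−x̄)² = 30.8488
r_3 = -13.6280 / 30.8488 = -0.442

-0.442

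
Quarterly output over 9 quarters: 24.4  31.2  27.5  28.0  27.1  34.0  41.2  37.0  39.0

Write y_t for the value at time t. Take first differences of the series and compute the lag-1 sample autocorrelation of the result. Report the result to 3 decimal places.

First differences Δy: 6.8, -3.7, 0.5, -0.9, 6.9, 7.2, -4.2, 2.0
Mean of differences = 1.8250
Numerator Σ(Δy_t−Δȳ)(Δy_{t+1}−Δȳ) = -36.5456
Denominator Σ(Δy_t−Δȳ)² = 155.4350
r_1(Δy) = -36.5456 / 155.4350 = -0.235

-0.235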